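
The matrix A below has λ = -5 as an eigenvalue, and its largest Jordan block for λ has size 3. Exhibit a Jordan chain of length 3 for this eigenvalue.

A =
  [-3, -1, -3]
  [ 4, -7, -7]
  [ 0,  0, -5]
A Jordan chain for λ = -5 of length 3:
v_1 = (1, 2, 0)ᵀ
v_2 = (-3, -7, 0)ᵀ
v_3 = (0, 0, 1)ᵀ

Let N = A − (-5)·I. We want v_3 with N^3 v_3 = 0 but N^2 v_3 ≠ 0; then v_{j-1} := N · v_j for j = 3, …, 2.

Pick v_3 = (0, 0, 1)ᵀ.
Then v_2 = N · v_3 = (-3, -7, 0)ᵀ.
Then v_1 = N · v_2 = (1, 2, 0)ᵀ.

Sanity check: (A − (-5)·I) v_1 = (0, 0, 0)ᵀ = 0. ✓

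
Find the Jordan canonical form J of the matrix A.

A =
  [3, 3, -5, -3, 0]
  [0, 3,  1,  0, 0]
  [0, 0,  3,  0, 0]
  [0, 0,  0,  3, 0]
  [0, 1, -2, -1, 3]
J_3(3) ⊕ J_1(3) ⊕ J_1(3)

The characteristic polynomial is
  det(x·I − A) = x^5 - 15*x^4 + 90*x^3 - 270*x^2 + 405*x - 243 = (x - 3)^5

Eigenvalues and multiplicities (the geometric multiplicity of λ is n − rank(A − λI), which equals the number of Jordan blocks for λ):
  λ = 3: algebraic multiplicity = 5, geometric multiplicity = 3

Determining the block sizes for each eigenvalue:
  λ = 3: with am = 5 and gm = 3, the partition is not yet determined (e.g. several partitions of 5 into 3 parts exist). Let N = A − (3)·I. Computing rank(N^1) = 2, rank(N^2) = 1, rank(N^3) = 0; the number of blocks of size ≥ j is rank(N^{j−1}) − rank(N^j), giving [3, 1, 1]. So we have 1 block(s) of size 3, 2 block(s) of size 1 → block sizes [3, 1, 1]

Assembling the blocks gives a Jordan form
J =
  [3, 1, 0, 0, 0]
  [0, 3, 1, 0, 0]
  [0, 0, 3, 0, 0]
  [0, 0, 0, 3, 0]
  [0, 0, 0, 0, 3]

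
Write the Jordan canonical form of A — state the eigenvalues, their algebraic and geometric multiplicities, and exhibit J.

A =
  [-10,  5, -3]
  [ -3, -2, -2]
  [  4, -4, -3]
J_3(-5)

The characteristic polynomial is
  det(x·I − A) = x^3 + 15*x^2 + 75*x + 125 = (x + 5)^3

Eigenvalues and multiplicities (the geometric multiplicity of λ is n − rank(A − λI), which equals the number of Jordan blocks for λ):
  λ = -5: algebraic multiplicity = 3, geometric multiplicity = 1

Determining the block sizes for each eigenvalue:
  λ = -5: one block (gm = 1), so the single block has size am = 3 → block sizes [3]

Assembling the blocks gives a Jordan form
J =
  [-5,  1,  0]
  [ 0, -5,  1]
  [ 0,  0, -5]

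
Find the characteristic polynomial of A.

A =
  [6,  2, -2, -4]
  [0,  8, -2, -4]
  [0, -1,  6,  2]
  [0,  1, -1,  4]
x^4 - 24*x^3 + 216*x^2 - 864*x + 1296

Expanding det(x·I − A) (e.g. by cofactor expansion or by noting that A is similar to its Jordan form J, which has the same characteristic polynomial as A) gives
  χ_A(x) = x^4 - 24*x^3 + 216*x^2 - 864*x + 1296
which factors as (x - 6)^4. The eigenvalues (with algebraic multiplicities) are λ = 6 with multiplicity 4.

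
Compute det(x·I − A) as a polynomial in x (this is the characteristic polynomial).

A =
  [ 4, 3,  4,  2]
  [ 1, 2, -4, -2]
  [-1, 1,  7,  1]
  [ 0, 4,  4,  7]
x^4 - 20*x^3 + 150*x^2 - 500*x + 625

Expanding det(x·I − A) (e.g. by cofactor expansion or by noting that A is similar to its Jordan form J, which has the same characteristic polynomial as A) gives
  χ_A(x) = x^4 - 20*x^3 + 150*x^2 - 500*x + 625
which factors as (x - 5)^4. The eigenvalues (with algebraic multiplicities) are λ = 5 with multiplicity 4.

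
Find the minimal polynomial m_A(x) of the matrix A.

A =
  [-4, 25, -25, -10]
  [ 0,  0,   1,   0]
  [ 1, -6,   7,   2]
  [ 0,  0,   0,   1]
x^3 - 3*x^2 + 3*x - 1

The characteristic polynomial is χ_A(x) = (x - 1)^4, so the eigenvalues are known. The minimal polynomial is
  m_A(x) = Π_λ (x − λ)^{k_λ}
where k_λ is the size of the *largest* Jordan block for λ (equivalently, the smallest k with (A − λI)^k v = 0 for every generalised eigenvector v of λ).

  λ = 1: largest Jordan block has size 3, contributing (x − 1)^3

So m_A(x) = (x - 1)^3 = x^3 - 3*x^2 + 3*x - 1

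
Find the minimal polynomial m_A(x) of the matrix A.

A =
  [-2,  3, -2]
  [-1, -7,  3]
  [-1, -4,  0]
x^3 + 9*x^2 + 27*x + 27

The characteristic polynomial is χ_A(x) = (x + 3)^3, so the eigenvalues are known. The minimal polynomial is
  m_A(x) = Π_λ (x − λ)^{k_λ}
where k_λ is the size of the *largest* Jordan block for λ (equivalently, the smallest k with (A − λI)^k v = 0 for every generalised eigenvector v of λ).

  λ = -3: largest Jordan block has size 3, contributing (x + 3)^3

So m_A(x) = (x + 3)^3 = x^3 + 9*x^2 + 27*x + 27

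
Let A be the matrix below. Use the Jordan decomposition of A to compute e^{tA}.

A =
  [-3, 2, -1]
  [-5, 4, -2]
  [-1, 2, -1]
e^{tA} =
  [1 - 3*t, 2*t, -t]
  [-3*t^2/2 - 5*t, t^2 + 4*t + 1, -t^2/2 - 2*t]
  [-3*t^2 - t, 2*t^2 + 2*t, -t^2 - t + 1]

Strategy: write A = P · J · P⁻¹ where J is a Jordan canonical form, so e^{tA} = P · e^{tJ} · P⁻¹, and e^{tJ} can be computed block-by-block.

A has Jordan form
J =
  [0, 1, 0]
  [0, 0, 1]
  [0, 0, 0]
(up to reordering of blocks).

Per-block formulas:
  For a 3×3 Jordan block J_3(0): exp(t · J_3(0)) = e^(0t)·(I + t·N + (t^2/2)·N^2), where N is the 3×3 nilpotent shift.

After assembling e^{tJ} and conjugating by P, we get:

e^{tA} =
  [1 - 3*t, 2*t, -t]
  [-3*t^2/2 - 5*t, t^2 + 4*t + 1, -t^2/2 - 2*t]
  [-3*t^2 - t, 2*t^2 + 2*t, -t^2 - t + 1]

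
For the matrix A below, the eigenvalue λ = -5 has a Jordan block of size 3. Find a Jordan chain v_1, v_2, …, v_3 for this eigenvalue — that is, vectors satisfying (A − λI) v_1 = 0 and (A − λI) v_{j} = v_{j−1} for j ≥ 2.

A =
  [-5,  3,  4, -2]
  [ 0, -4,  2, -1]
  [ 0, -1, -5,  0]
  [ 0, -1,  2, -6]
A Jordan chain for λ = -5 of length 3:
v_1 = (1, 0, -1, -2)ᵀ
v_2 = (3, 1, -1, -1)ᵀ
v_3 = (0, 1, 0, 0)ᵀ

Let N = A − (-5)·I. We want v_3 with N^3 v_3 = 0 but N^2 v_3 ≠ 0; then v_{j-1} := N · v_j for j = 3, …, 2.

Pick v_3 = (0, 1, 0, 0)ᵀ.
Then v_2 = N · v_3 = (3, 1, -1, -1)ᵀ.
Then v_1 = N · v_2 = (1, 0, -1, -2)ᵀ.

Sanity check: (A − (-5)·I) v_1 = (0, 0, 0, 0)ᵀ = 0. ✓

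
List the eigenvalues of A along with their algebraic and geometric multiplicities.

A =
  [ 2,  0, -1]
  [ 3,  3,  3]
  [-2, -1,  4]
λ = 3: alg = 3, geom = 1

Step 1 — factor the characteristic polynomial to read off the algebraic multiplicities:
  χ_A(x) = (x - 3)^3

Step 2 — compute geometric multiplicities via the rank-nullity identity g(λ) = n − rank(A − λI):
  rank(A − (3)·I) = 2, so dim ker(A − (3)·I) = n − 2 = 1

Summary:
  λ = 3: algebraic multiplicity = 3, geometric multiplicity = 1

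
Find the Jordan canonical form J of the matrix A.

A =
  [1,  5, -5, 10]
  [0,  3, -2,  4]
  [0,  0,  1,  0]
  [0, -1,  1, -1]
J_2(1) ⊕ J_1(1) ⊕ J_1(1)

The characteristic polynomial is
  det(x·I − A) = x^4 - 4*x^3 + 6*x^2 - 4*x + 1 = (x - 1)^4

Eigenvalues and multiplicities (the geometric multiplicity of λ is n − rank(A − λI), which equals the number of Jordan blocks for λ):
  λ = 1: algebraic multiplicity = 4, geometric multiplicity = 3

Determining the block sizes for each eigenvalue:
  λ = 1: 3 blocks summing to 4 forces exactly one block of size 2 and the rest size 1 → block sizes [2, 1, 1]

Assembling the blocks gives a Jordan form
J =
  [1, 1, 0, 0]
  [0, 1, 0, 0]
  [0, 0, 1, 0]
  [0, 0, 0, 1]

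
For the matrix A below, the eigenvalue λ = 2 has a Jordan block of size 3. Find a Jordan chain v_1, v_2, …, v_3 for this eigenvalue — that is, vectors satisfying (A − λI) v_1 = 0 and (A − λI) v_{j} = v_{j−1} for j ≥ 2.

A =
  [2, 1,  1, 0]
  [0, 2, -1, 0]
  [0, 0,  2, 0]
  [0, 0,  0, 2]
A Jordan chain for λ = 2 of length 3:
v_1 = (-1, 0, 0, 0)ᵀ
v_2 = (1, -1, 0, 0)ᵀ
v_3 = (0, 0, 1, 0)ᵀ

Let N = A − (2)·I. We want v_3 with N^3 v_3 = 0 but N^2 v_3 ≠ 0; then v_{j-1} := N · v_j for j = 3, …, 2.

Pick v_3 = (0, 0, 1, 0)ᵀ.
Then v_2 = N · v_3 = (1, -1, 0, 0)ᵀ.
Then v_1 = N · v_2 = (-1, 0, 0, 0)ᵀ.

Sanity check: (A − (2)·I) v_1 = (0, 0, 0, 0)ᵀ = 0. ✓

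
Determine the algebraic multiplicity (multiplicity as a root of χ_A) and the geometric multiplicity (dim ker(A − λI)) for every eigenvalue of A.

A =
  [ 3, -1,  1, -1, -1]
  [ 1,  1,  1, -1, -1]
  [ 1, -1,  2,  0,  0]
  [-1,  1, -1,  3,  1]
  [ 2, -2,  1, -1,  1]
λ = 2: alg = 5, geom = 3

Step 1 — factor the characteristic polynomial to read off the algebraic multiplicities:
  χ_A(x) = (x - 2)^5

Step 2 — compute geometric multiplicities via the rank-nullity identity g(λ) = n − rank(A − λI):
  rank(A − (2)·I) = 2, so dim ker(A − (2)·I) = n − 2 = 3

Summary:
  λ = 2: algebraic multiplicity = 5, geometric multiplicity = 3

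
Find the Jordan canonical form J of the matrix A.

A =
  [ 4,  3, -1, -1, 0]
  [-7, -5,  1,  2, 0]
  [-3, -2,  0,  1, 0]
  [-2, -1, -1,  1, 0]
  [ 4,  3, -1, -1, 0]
J_2(0) ⊕ J_2(0) ⊕ J_1(0)

The characteristic polynomial is
  det(x·I − A) = x^5

Eigenvalues and multiplicities (the geometric multiplicity of λ is n − rank(A − λI), which equals the number of Jordan blocks for λ):
  λ = 0: algebraic multiplicity = 5, geometric multiplicity = 3

Determining the block sizes for each eigenvalue:
  λ = 0: with am = 5 and gm = 3, the partition is not yet determined (e.g. several partitions of 5 into 3 parts exist). Let N = A − (0)·I. Computing rank(N^1) = 2, rank(N^2) = 0; the number of blocks of size ≥ j is rank(N^{j−1}) − rank(N^j), giving [3, 2]. So we have 2 block(s) of size 2, 1 block(s) of size 1 → block sizes [2, 2, 1]

Assembling the blocks gives a Jordan form
J =
  [0, 1, 0, 0, 0]
  [0, 0, 0, 0, 0]
  [0, 0, 0, 1, 0]
  [0, 0, 0, 0, 0]
  [0, 0, 0, 0, 0]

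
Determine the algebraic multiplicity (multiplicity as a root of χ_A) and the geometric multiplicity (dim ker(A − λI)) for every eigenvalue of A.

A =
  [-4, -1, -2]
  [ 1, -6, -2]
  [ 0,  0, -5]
λ = -5: alg = 3, geom = 2

Step 1 — factor the characteristic polynomial to read off the algebraic multiplicities:
  χ_A(x) = (x + 5)^3

Step 2 — compute geometric multiplicities via the rank-nullity identity g(λ) = n − rank(A − λI):
  rank(A − (-5)·I) = 1, so dim ker(A − (-5)·I) = n − 1 = 2

Summary:
  λ = -5: algebraic multiplicity = 3, geometric multiplicity = 2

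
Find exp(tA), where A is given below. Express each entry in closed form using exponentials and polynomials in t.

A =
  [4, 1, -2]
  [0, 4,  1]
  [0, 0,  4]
e^{tA} =
  [exp(4*t), t*exp(4*t), t^2*exp(4*t)/2 - 2*t*exp(4*t)]
  [0, exp(4*t), t*exp(4*t)]
  [0, 0, exp(4*t)]

Strategy: write A = P · J · P⁻¹ where J is a Jordan canonical form, so e^{tA} = P · e^{tJ} · P⁻¹, and e^{tJ} can be computed block-by-block.

A has Jordan form
J =
  [4, 1, 0]
  [0, 4, 1]
  [0, 0, 4]
(up to reordering of blocks).

Per-block formulas:
  For a 3×3 Jordan block J_3(4): exp(t · J_3(4)) = e^(4t)·(I + t·N + (t^2/2)·N^2), where N is the 3×3 nilpotent shift.

After assembling e^{tJ} and conjugating by P, we get:

e^{tA} =
  [exp(4*t), t*exp(4*t), t^2*exp(4*t)/2 - 2*t*exp(4*t)]
  [0, exp(4*t), t*exp(4*t)]
  [0, 0, exp(4*t)]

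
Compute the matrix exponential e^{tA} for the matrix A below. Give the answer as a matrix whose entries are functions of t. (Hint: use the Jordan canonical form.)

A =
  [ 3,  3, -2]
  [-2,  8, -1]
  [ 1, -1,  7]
e^{tA} =
  [t^2*exp(6*t)/2 - 3*t*exp(6*t) + exp(6*t), -t^2*exp(6*t)/2 + 3*t*exp(6*t), t^2*exp(6*t)/2 - 2*t*exp(6*t)]
  [t^2*exp(6*t)/2 - 2*t*exp(6*t), -t^2*exp(6*t)/2 + 2*t*exp(6*t) + exp(6*t), t^2*exp(6*t)/2 - t*exp(6*t)]
  [t*exp(6*t), -t*exp(6*t), t*exp(6*t) + exp(6*t)]

Strategy: write A = P · J · P⁻¹ where J is a Jordan canonical form, so e^{tA} = P · e^{tJ} · P⁻¹, and e^{tJ} can be computed block-by-block.

A has Jordan form
J =
  [6, 1, 0]
  [0, 6, 1]
  [0, 0, 6]
(up to reordering of blocks).

Per-block formulas:
  For a 3×3 Jordan block J_3(6): exp(t · J_3(6)) = e^(6t)·(I + t·N + (t^2/2)·N^2), where N is the 3×3 nilpotent shift.

After assembling e^{tJ} and conjugating by P, we get:

e^{tA} =
  [t^2*exp(6*t)/2 - 3*t*exp(6*t) + exp(6*t), -t^2*exp(6*t)/2 + 3*t*exp(6*t), t^2*exp(6*t)/2 - 2*t*exp(6*t)]
  [t^2*exp(6*t)/2 - 2*t*exp(6*t), -t^2*exp(6*t)/2 + 2*t*exp(6*t) + exp(6*t), t^2*exp(6*t)/2 - t*exp(6*t)]
  [t*exp(6*t), -t*exp(6*t), t*exp(6*t) + exp(6*t)]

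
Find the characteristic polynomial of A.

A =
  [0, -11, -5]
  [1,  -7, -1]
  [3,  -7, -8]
x^3 + 15*x^2 + 75*x + 125

Expanding det(x·I − A) (e.g. by cofactor expansion or by noting that A is similar to its Jordan form J, which has the same characteristic polynomial as A) gives
  χ_A(x) = x^3 + 15*x^2 + 75*x + 125
which factors as (x + 5)^3. The eigenvalues (with algebraic multiplicities) are λ = -5 with multiplicity 3.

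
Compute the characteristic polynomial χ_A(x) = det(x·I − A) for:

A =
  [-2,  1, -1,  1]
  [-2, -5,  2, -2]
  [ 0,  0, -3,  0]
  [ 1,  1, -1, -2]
x^4 + 12*x^3 + 54*x^2 + 108*x + 81

Expanding det(x·I − A) (e.g. by cofactor expansion or by noting that A is similar to its Jordan form J, which has the same characteristic polynomial as A) gives
  χ_A(x) = x^4 + 12*x^3 + 54*x^2 + 108*x + 81
which factors as (x + 3)^4. The eigenvalues (with algebraic multiplicities) are λ = -3 with multiplicity 4.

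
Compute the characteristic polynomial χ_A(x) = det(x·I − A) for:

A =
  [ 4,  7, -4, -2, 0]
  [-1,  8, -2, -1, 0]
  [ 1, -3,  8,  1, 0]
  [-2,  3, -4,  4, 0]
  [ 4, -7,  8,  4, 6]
x^5 - 30*x^4 + 360*x^3 - 2160*x^2 + 6480*x - 7776

Expanding det(x·I − A) (e.g. by cofactor expansion or by noting that A is similar to its Jordan form J, which has the same characteristic polynomial as A) gives
  χ_A(x) = x^5 - 30*x^4 + 360*x^3 - 2160*x^2 + 6480*x - 7776
which factors as (x - 6)^5. The eigenvalues (with algebraic multiplicities) are λ = 6 with multiplicity 5.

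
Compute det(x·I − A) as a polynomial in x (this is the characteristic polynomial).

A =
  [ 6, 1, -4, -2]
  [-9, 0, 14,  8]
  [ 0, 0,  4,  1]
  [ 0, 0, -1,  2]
x^4 - 12*x^3 + 54*x^2 - 108*x + 81

Expanding det(x·I − A) (e.g. by cofactor expansion or by noting that A is similar to its Jordan form J, which has the same characteristic polynomial as A) gives
  χ_A(x) = x^4 - 12*x^3 + 54*x^2 - 108*x + 81
which factors as (x - 3)^4. The eigenvalues (with algebraic multiplicities) are λ = 3 with multiplicity 4.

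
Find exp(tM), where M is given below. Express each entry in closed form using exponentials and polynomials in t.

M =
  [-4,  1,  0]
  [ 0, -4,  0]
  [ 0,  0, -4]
e^{tM} =
  [exp(-4*t), t*exp(-4*t), 0]
  [0, exp(-4*t), 0]
  [0, 0, exp(-4*t)]

Strategy: write M = P · J · P⁻¹ where J is a Jordan canonical form, so e^{tM} = P · e^{tJ} · P⁻¹, and e^{tJ} can be computed block-by-block.

M has Jordan form
J =
  [-4,  1,  0]
  [ 0, -4,  0]
  [ 0,  0, -4]
(up to reordering of blocks).

Per-block formulas:
  For a 2×2 Jordan block J_2(-4): exp(t · J_2(-4)) = e^(-4t)·(I + t·N), where N is the 2×2 nilpotent shift.
  For a 1×1 block at λ = -4: exp(t · [-4]) = [e^(-4t)].

After assembling e^{tJ} and conjugating by P, we get:

e^{tM} =
  [exp(-4*t), t*exp(-4*t), 0]
  [0, exp(-4*t), 0]
  [0, 0, exp(-4*t)]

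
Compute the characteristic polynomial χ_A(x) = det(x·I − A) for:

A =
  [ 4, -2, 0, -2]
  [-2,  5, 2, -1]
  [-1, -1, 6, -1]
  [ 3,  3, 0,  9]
x^4 - 24*x^3 + 216*x^2 - 864*x + 1296

Expanding det(x·I − A) (e.g. by cofactor expansion or by noting that A is similar to its Jordan form J, which has the same characteristic polynomial as A) gives
  χ_A(x) = x^4 - 24*x^3 + 216*x^2 - 864*x + 1296
which factors as (x - 6)^4. The eigenvalues (with algebraic multiplicities) are λ = 6 with multiplicity 4.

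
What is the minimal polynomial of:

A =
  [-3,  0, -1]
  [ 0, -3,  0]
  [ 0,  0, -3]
x^2 + 6*x + 9

The characteristic polynomial is χ_A(x) = (x + 3)^3, so the eigenvalues are known. The minimal polynomial is
  m_A(x) = Π_λ (x − λ)^{k_λ}
where k_λ is the size of the *largest* Jordan block for λ (equivalently, the smallest k with (A − λI)^k v = 0 for every generalised eigenvector v of λ).

  λ = -3: largest Jordan block has size 2, contributing (x + 3)^2

So m_A(x) = (x + 3)^2 = x^2 + 6*x + 9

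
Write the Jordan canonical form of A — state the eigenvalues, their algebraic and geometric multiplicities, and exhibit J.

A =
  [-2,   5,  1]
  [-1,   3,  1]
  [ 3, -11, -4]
J_3(-1)

The characteristic polynomial is
  det(x·I − A) = x^3 + 3*x^2 + 3*x + 1 = (x + 1)^3

Eigenvalues and multiplicities (the geometric multiplicity of λ is n − rank(A − λI), which equals the number of Jordan blocks for λ):
  λ = -1: algebraic multiplicity = 3, geometric multiplicity = 1

Determining the block sizes for each eigenvalue:
  λ = -1: one block (gm = 1), so the single block has size am = 3 → block sizes [3]

Assembling the blocks gives a Jordan form
J =
  [-1,  1,  0]
  [ 0, -1,  1]
  [ 0,  0, -1]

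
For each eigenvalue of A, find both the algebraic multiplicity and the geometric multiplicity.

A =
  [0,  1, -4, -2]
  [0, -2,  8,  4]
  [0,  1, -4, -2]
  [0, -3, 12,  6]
λ = 0: alg = 4, geom = 3

Step 1 — factor the characteristic polynomial to read off the algebraic multiplicities:
  χ_A(x) = x^4

Step 2 — compute geometric multiplicities via the rank-nullity identity g(λ) = n − rank(A − λI):
  rank(A − (0)·I) = 1, so dim ker(A − (0)·I) = n − 1 = 3

Summary:
  λ = 0: algebraic multiplicity = 4, geometric multiplicity = 3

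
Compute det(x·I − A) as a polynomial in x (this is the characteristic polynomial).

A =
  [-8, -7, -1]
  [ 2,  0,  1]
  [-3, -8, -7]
x^3 + 15*x^2 + 75*x + 125

Expanding det(x·I − A) (e.g. by cofactor expansion or by noting that A is similar to its Jordan form J, which has the same characteristic polynomial as A) gives
  χ_A(x) = x^3 + 15*x^2 + 75*x + 125
which factors as (x + 5)^3. The eigenvalues (with algebraic multiplicities) are λ = -5 with multiplicity 3.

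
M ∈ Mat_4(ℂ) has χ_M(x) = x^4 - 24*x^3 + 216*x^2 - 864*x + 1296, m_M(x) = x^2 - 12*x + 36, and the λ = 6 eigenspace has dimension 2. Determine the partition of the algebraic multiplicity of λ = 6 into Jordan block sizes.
Block sizes for λ = 6: [2, 2]

Step 1 — from the characteristic polynomial, algebraic multiplicity of λ = 6 is 4. From dim ker(M − (6)·I) = 2, there are exactly 2 Jordan blocks for λ = 6.
Step 2 — from the minimal polynomial, the factor (x − 6)^2 tells us the largest block for λ = 6 has size 2.
Step 3 — with total size 4, 2 blocks, and largest block 2, the block sizes (in nonincreasing order) are [2, 2].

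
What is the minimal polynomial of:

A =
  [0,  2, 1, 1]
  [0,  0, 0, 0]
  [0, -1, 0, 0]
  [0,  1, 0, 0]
x^2

The characteristic polynomial is χ_A(x) = x^4, so the eigenvalues are known. The minimal polynomial is
  m_A(x) = Π_λ (x − λ)^{k_λ}
where k_λ is the size of the *largest* Jordan block for λ (equivalently, the smallest k with (A − λI)^k v = 0 for every generalised eigenvector v of λ).

  λ = 0: largest Jordan block has size 2, contributing (x − 0)^2

So m_A(x) = x^2 = x^2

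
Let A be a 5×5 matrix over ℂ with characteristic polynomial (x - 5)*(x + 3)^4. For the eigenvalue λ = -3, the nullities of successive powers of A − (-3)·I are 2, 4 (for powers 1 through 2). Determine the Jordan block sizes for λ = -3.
Block sizes for λ = -3: [2, 2]

From the dimensions of kernels of powers, the number of Jordan blocks of size at least j is d_j − d_{j−1} where d_j = dim ker(N^j) (with d_0 = 0). Computing the differences gives [2, 2].
The number of blocks of size exactly k is (#blocks of size ≥ k) − (#blocks of size ≥ k + 1), so the partition is: 2 block(s) of size 2.
In nonincreasing order the block sizes are [2, 2].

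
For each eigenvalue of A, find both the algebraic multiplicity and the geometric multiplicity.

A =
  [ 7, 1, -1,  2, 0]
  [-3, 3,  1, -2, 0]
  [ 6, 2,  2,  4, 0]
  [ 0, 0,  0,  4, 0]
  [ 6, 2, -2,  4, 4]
λ = 4: alg = 5, geom = 4

Step 1 — factor the characteristic polynomial to read off the algebraic multiplicities:
  χ_A(x) = (x - 4)^5

Step 2 — compute geometric multiplicities via the rank-nullity identity g(λ) = n − rank(A − λI):
  rank(A − (4)·I) = 1, so dim ker(A − (4)·I) = n − 1 = 4

Summary:
  λ = 4: algebraic multiplicity = 5, geometric multiplicity = 4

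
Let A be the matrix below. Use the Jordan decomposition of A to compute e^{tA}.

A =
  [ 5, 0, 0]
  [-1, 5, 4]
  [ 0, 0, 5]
e^{tA} =
  [exp(5*t), 0, 0]
  [-t*exp(5*t), exp(5*t), 4*t*exp(5*t)]
  [0, 0, exp(5*t)]

Strategy: write A = P · J · P⁻¹ where J is a Jordan canonical form, so e^{tA} = P · e^{tJ} · P⁻¹, and e^{tJ} can be computed block-by-block.

A has Jordan form
J =
  [5, 1, 0]
  [0, 5, 0]
  [0, 0, 5]
(up to reordering of blocks).

Per-block formulas:
  For a 1×1 block at λ = 5: exp(t · [5]) = [e^(5t)].
  For a 2×2 Jordan block J_2(5): exp(t · J_2(5)) = e^(5t)·(I + t·N), where N is the 2×2 nilpotent shift.

After assembling e^{tJ} and conjugating by P, we get:

e^{tA} =
  [exp(5*t), 0, 0]
  [-t*exp(5*t), exp(5*t), 4*t*exp(5*t)]
  [0, 0, exp(5*t)]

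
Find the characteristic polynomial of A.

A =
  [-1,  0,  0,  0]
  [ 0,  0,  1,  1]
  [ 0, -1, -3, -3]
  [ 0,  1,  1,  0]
x^4 + 4*x^3 + 6*x^2 + 4*x + 1

Expanding det(x·I − A) (e.g. by cofactor expansion or by noting that A is similar to its Jordan form J, which has the same characteristic polynomial as A) gives
  χ_A(x) = x^4 + 4*x^3 + 6*x^2 + 4*x + 1
which factors as (x + 1)^4. The eigenvalues (with algebraic multiplicities) are λ = -1 with multiplicity 4.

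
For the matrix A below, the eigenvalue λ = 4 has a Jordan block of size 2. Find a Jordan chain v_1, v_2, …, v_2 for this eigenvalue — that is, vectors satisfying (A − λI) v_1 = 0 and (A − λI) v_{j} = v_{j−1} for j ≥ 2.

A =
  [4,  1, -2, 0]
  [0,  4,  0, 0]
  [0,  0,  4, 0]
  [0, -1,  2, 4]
A Jordan chain for λ = 4 of length 2:
v_1 = (1, 0, 0, -1)ᵀ
v_2 = (0, 1, 0, 0)ᵀ

Let N = A − (4)·I. We want v_2 with N^2 v_2 = 0 but N^1 v_2 ≠ 0; then v_{j-1} := N · v_j for j = 2, …, 2.

Pick v_2 = (0, 1, 0, 0)ᵀ.
Then v_1 = N · v_2 = (1, 0, 0, -1)ᵀ.

Sanity check: (A − (4)·I) v_1 = (0, 0, 0, 0)ᵀ = 0. ✓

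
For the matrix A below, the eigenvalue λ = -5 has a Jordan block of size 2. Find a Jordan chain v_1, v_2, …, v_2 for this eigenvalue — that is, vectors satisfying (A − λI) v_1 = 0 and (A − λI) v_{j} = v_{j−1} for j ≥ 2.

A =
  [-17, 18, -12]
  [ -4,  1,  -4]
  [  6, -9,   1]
A Jordan chain for λ = -5 of length 2:
v_1 = (-12, -4, 6)ᵀ
v_2 = (1, 0, 0)ᵀ

Let N = A − (-5)·I. We want v_2 with N^2 v_2 = 0 but N^1 v_2 ≠ 0; then v_{j-1} := N · v_j for j = 2, …, 2.

Pick v_2 = (1, 0, 0)ᵀ.
Then v_1 = N · v_2 = (-12, -4, 6)ᵀ.

Sanity check: (A − (-5)·I) v_1 = (0, 0, 0)ᵀ = 0. ✓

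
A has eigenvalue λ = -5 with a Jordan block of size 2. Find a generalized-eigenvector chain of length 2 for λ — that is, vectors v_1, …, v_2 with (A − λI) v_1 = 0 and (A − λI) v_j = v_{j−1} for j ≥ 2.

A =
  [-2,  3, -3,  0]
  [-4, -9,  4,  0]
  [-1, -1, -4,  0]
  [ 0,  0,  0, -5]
A Jordan chain for λ = -5 of length 2:
v_1 = (3, -4, -1, 0)ᵀ
v_2 = (1, 0, 0, 0)ᵀ

Let N = A − (-5)·I. We want v_2 with N^2 v_2 = 0 but N^1 v_2 ≠ 0; then v_{j-1} := N · v_j for j = 2, …, 2.

Pick v_2 = (1, 0, 0, 0)ᵀ.
Then v_1 = N · v_2 = (3, -4, -1, 0)ᵀ.

Sanity check: (A − (-5)·I) v_1 = (0, 0, 0, 0)ᵀ = 0. ✓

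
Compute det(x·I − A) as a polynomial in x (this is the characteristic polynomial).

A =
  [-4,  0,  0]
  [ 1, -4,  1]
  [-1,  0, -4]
x^3 + 12*x^2 + 48*x + 64

Expanding det(x·I − A) (e.g. by cofactor expansion or by noting that A is similar to its Jordan form J, which has the same characteristic polynomial as A) gives
  χ_A(x) = x^3 + 12*x^2 + 48*x + 64
which factors as (x + 4)^3. The eigenvalues (with algebraic multiplicities) are λ = -4 with multiplicity 3.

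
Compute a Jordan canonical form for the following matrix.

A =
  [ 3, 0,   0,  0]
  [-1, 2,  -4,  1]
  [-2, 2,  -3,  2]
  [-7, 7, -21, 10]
J_3(3) ⊕ J_1(3)

The characteristic polynomial is
  det(x·I − A) = x^4 - 12*x^3 + 54*x^2 - 108*x + 81 = (x - 3)^4

Eigenvalues and multiplicities (the geometric multiplicity of λ is n − rank(A − λI), which equals the number of Jordan blocks for λ):
  λ = 3: algebraic multiplicity = 4, geometric multiplicity = 2

Determining the block sizes for each eigenvalue:
  λ = 3: with am = 4 and gm = 2, the partition is not yet determined (e.g. several partitions of 4 into 2 parts exist). Let N = A − (3)·I. Computing rank(N^1) = 2, rank(N^2) = 1, rank(N^3) = 0; the number of blocks of size ≥ j is rank(N^{j−1}) − rank(N^j), giving [2, 1, 1]. So we have 1 block(s) of size 3, 1 block(s) of size 1 → block sizes [3, 1]

Assembling the blocks gives a Jordan form
J =
  [3, 1, 0, 0]
  [0, 3, 1, 0]
  [0, 0, 3, 0]
  [0, 0, 0, 3]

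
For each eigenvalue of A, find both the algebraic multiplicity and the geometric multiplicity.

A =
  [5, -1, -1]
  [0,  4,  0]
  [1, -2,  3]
λ = 4: alg = 3, geom = 1

Step 1 — factor the characteristic polynomial to read off the algebraic multiplicities:
  χ_A(x) = (x - 4)^3

Step 2 — compute geometric multiplicities via the rank-nullity identity g(λ) = n − rank(A − λI):
  rank(A − (4)·I) = 2, so dim ker(A − (4)·I) = n − 2 = 1

Summary:
  λ = 4: algebraic multiplicity = 3, geometric multiplicity = 1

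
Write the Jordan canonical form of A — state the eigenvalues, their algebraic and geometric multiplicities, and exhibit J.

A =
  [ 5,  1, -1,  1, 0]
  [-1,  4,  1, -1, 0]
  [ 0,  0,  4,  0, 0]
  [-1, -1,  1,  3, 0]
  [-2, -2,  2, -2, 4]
J_3(4) ⊕ J_1(4) ⊕ J_1(4)

The characteristic polynomial is
  det(x·I − A) = x^5 - 20*x^4 + 160*x^3 - 640*x^2 + 1280*x - 1024 = (x - 4)^5

Eigenvalues and multiplicities (the geometric multiplicity of λ is n − rank(A − λI), which equals the number of Jordan blocks for λ):
  λ = 4: algebraic multiplicity = 5, geometric multiplicity = 3

Determining the block sizes for each eigenvalue:
  λ = 4: with am = 5 and gm = 3, the partition is not yet determined (e.g. several partitions of 5 into 3 parts exist). Let N = A − (4)·I. Computing rank(N^1) = 2, rank(N^2) = 1, rank(N^3) = 0; the number of blocks of size ≥ j is rank(N^{j−1}) − rank(N^j), giving [3, 1, 1]. So we have 1 block(s) of size 3, 2 block(s) of size 1 → block sizes [3, 1, 1]

Assembling the blocks gives a Jordan form
J =
  [4, 1, 0, 0, 0]
  [0, 4, 1, 0, 0]
  [0, 0, 4, 0, 0]
  [0, 0, 0, 4, 0]
  [0, 0, 0, 0, 4]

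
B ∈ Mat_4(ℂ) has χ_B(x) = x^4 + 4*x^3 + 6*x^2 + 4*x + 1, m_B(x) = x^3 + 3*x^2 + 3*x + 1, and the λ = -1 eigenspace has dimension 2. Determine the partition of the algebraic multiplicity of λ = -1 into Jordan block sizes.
Block sizes for λ = -1: [3, 1]

Step 1 — from the characteristic polynomial, algebraic multiplicity of λ = -1 is 4. From dim ker(B − (-1)·I) = 2, there are exactly 2 Jordan blocks for λ = -1.
Step 2 — from the minimal polynomial, the factor (x + 1)^3 tells us the largest block for λ = -1 has size 3.
Step 3 — with total size 4, 2 blocks, and largest block 3, the block sizes (in nonincreasing order) are [3, 1].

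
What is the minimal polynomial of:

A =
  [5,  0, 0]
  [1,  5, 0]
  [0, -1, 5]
x^3 - 15*x^2 + 75*x - 125

The characteristic polynomial is χ_A(x) = (x - 5)^3, so the eigenvalues are known. The minimal polynomial is
  m_A(x) = Π_λ (x − λ)^{k_λ}
where k_λ is the size of the *largest* Jordan block for λ (equivalently, the smallest k with (A − λI)^k v = 0 for every generalised eigenvector v of λ).

  λ = 5: largest Jordan block has size 3, contributing (x − 5)^3

So m_A(x) = (x - 5)^3 = x^3 - 15*x^2 + 75*x - 125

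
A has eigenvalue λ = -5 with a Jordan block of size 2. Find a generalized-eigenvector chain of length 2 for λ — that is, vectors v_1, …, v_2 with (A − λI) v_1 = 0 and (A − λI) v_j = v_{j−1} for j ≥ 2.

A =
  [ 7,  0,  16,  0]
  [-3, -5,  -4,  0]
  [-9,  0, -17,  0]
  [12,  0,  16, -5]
A Jordan chain for λ = -5 of length 2:
v_1 = (12, -3, -9, 12)ᵀ
v_2 = (1, 0, 0, 0)ᵀ

Let N = A − (-5)·I. We want v_2 with N^2 v_2 = 0 but N^1 v_2 ≠ 0; then v_{j-1} := N · v_j for j = 2, …, 2.

Pick v_2 = (1, 0, 0, 0)ᵀ.
Then v_1 = N · v_2 = (12, -3, -9, 12)ᵀ.

Sanity check: (A − (-5)·I) v_1 = (0, 0, 0, 0)ᵀ = 0. ✓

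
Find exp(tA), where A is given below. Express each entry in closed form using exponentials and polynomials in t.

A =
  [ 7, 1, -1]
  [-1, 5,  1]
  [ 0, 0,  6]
e^{tA} =
  [t*exp(6*t) + exp(6*t), t*exp(6*t), -t*exp(6*t)]
  [-t*exp(6*t), -t*exp(6*t) + exp(6*t), t*exp(6*t)]
  [0, 0, exp(6*t)]

Strategy: write A = P · J · P⁻¹ where J is a Jordan canonical form, so e^{tA} = P · e^{tJ} · P⁻¹, and e^{tJ} can be computed block-by-block.

A has Jordan form
J =
  [6, 1, 0]
  [0, 6, 0]
  [0, 0, 6]
(up to reordering of blocks).

Per-block formulas:
  For a 1×1 block at λ = 6: exp(t · [6]) = [e^(6t)].
  For a 2×2 Jordan block J_2(6): exp(t · J_2(6)) = e^(6t)·(I + t·N), where N is the 2×2 nilpotent shift.

After assembling e^{tJ} and conjugating by P, we get:

e^{tA} =
  [t*exp(6*t) + exp(6*t), t*exp(6*t), -t*exp(6*t)]
  [-t*exp(6*t), -t*exp(6*t) + exp(6*t), t*exp(6*t)]
  [0, 0, exp(6*t)]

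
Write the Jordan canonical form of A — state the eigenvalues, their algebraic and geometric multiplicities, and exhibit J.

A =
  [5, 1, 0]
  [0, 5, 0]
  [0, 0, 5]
J_2(5) ⊕ J_1(5)

The characteristic polynomial is
  det(x·I − A) = x^3 - 15*x^2 + 75*x - 125 = (x - 5)^3

Eigenvalues and multiplicities (the geometric multiplicity of λ is n − rank(A − λI), which equals the number of Jordan blocks for λ):
  λ = 5: algebraic multiplicity = 3, geometric multiplicity = 2

Determining the block sizes for each eigenvalue:
  λ = 5: 2 blocks summing to 3 forces exactly one block of size 2 and the rest size 1 → block sizes [2, 1]

Assembling the blocks gives a Jordan form
J =
  [5, 1, 0]
  [0, 5, 0]
  [0, 0, 5]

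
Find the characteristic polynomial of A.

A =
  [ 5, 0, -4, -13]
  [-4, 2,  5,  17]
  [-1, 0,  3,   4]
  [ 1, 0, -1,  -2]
x^4 - 8*x^3 + 24*x^2 - 32*x + 16

Expanding det(x·I − A) (e.g. by cofactor expansion or by noting that A is similar to its Jordan form J, which has the same characteristic polynomial as A) gives
  χ_A(x) = x^4 - 8*x^3 + 24*x^2 - 32*x + 16
which factors as (x - 2)^4. The eigenvalues (with algebraic multiplicities) are λ = 2 with multiplicity 4.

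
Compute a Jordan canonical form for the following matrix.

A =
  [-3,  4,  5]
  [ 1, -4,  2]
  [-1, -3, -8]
J_3(-5)

The characteristic polynomial is
  det(x·I − A) = x^3 + 15*x^2 + 75*x + 125 = (x + 5)^3

Eigenvalues and multiplicities (the geometric multiplicity of λ is n − rank(A − λI), which equals the number of Jordan blocks for λ):
  λ = -5: algebraic multiplicity = 3, geometric multiplicity = 1

Determining the block sizes for each eigenvalue:
  λ = -5: one block (gm = 1), so the single block has size am = 3 → block sizes [3]

Assembling the blocks gives a Jordan form
J =
  [-5,  1,  0]
  [ 0, -5,  1]
  [ 0,  0, -5]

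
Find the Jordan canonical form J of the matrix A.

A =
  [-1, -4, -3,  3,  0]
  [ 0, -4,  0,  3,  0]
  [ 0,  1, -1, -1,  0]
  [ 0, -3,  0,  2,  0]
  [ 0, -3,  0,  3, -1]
J_2(-1) ⊕ J_2(-1) ⊕ J_1(-1)

The characteristic polynomial is
  det(x·I − A) = x^5 + 5*x^4 + 10*x^3 + 10*x^2 + 5*x + 1 = (x + 1)^5

Eigenvalues and multiplicities (the geometric multiplicity of λ is n − rank(A − λI), which equals the number of Jordan blocks for λ):
  λ = -1: algebraic multiplicity = 5, geometric multiplicity = 3

Determining the block sizes for each eigenvalue:
  λ = -1: with am = 5 and gm = 3, the partition is not yet determined (e.g. several partitions of 5 into 3 parts exist). Let N = A − (-1)·I. Computing rank(N^1) = 2, rank(N^2) = 0; the number of blocks of size ≥ j is rank(N^{j−1}) − rank(N^j), giving [3, 2]. So we have 2 block(s) of size 2, 1 block(s) of size 1 → block sizes [2, 2, 1]

Assembling the blocks gives a Jordan form
J =
  [-1,  1,  0,  0,  0]
  [ 0, -1,  0,  0,  0]
  [ 0,  0, -1,  1,  0]
  [ 0,  0,  0, -1,  0]
  [ 0,  0,  0,  0, -1]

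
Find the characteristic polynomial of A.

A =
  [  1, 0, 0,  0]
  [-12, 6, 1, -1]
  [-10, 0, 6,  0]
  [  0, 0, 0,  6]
x^4 - 19*x^3 + 126*x^2 - 324*x + 216

Expanding det(x·I − A) (e.g. by cofactor expansion or by noting that A is similar to its Jordan form J, which has the same characteristic polynomial as A) gives
  χ_A(x) = x^4 - 19*x^3 + 126*x^2 - 324*x + 216
which factors as (x - 6)^3*(x - 1). The eigenvalues (with algebraic multiplicities) are λ = 1 with multiplicity 1, λ = 6 with multiplicity 3.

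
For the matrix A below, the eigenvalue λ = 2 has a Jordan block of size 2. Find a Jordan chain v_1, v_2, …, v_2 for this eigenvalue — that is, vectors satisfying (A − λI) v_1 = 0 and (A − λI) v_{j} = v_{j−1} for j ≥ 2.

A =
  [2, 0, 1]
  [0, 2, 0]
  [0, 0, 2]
A Jordan chain for λ = 2 of length 2:
v_1 = (1, 0, 0)ᵀ
v_2 = (0, 0, 1)ᵀ

Let N = A − (2)·I. We want v_2 with N^2 v_2 = 0 but N^1 v_2 ≠ 0; then v_{j-1} := N · v_j for j = 2, …, 2.

Pick v_2 = (0, 0, 1)ᵀ.
Then v_1 = N · v_2 = (1, 0, 0)ᵀ.

Sanity check: (A − (2)·I) v_1 = (0, 0, 0)ᵀ = 0. ✓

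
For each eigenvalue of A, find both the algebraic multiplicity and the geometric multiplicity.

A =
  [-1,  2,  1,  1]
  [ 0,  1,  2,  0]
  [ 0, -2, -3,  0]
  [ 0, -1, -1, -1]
λ = -1: alg = 4, geom = 2

Step 1 — factor the characteristic polynomial to read off the algebraic multiplicities:
  χ_A(x) = (x + 1)^4

Step 2 — compute geometric multiplicities via the rank-nullity identity g(λ) = n − rank(A − λI):
  rank(A − (-1)·I) = 2, so dim ker(A − (-1)·I) = n − 2 = 2

Summary:
  λ = -1: algebraic multiplicity = 4, geometric multiplicity = 2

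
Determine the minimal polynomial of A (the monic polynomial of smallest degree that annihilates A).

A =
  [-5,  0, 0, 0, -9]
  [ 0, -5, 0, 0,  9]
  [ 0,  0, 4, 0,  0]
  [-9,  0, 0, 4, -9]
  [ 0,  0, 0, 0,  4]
x^2 + x - 20

The characteristic polynomial is χ_A(x) = (x - 4)^3*(x + 5)^2, so the eigenvalues are known. The minimal polynomial is
  m_A(x) = Π_λ (x − λ)^{k_λ}
where k_λ is the size of the *largest* Jordan block for λ (equivalently, the smallest k with (A − λI)^k v = 0 for every generalised eigenvector v of λ).

  λ = -5: largest Jordan block has size 1, contributing (x + 5)
  λ = 4: largest Jordan block has size 1, contributing (x − 4)

So m_A(x) = (x - 4)*(x + 5) = x^2 + x - 20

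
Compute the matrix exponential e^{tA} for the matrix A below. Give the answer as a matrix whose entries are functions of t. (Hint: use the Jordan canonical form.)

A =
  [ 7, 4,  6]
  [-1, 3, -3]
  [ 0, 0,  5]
e^{tA} =
  [2*t*exp(5*t) + exp(5*t), 4*t*exp(5*t), 6*t*exp(5*t)]
  [-t*exp(5*t), -2*t*exp(5*t) + exp(5*t), -3*t*exp(5*t)]
  [0, 0, exp(5*t)]

Strategy: write A = P · J · P⁻¹ where J is a Jordan canonical form, so e^{tA} = P · e^{tJ} · P⁻¹, and e^{tJ} can be computed block-by-block.

A has Jordan form
J =
  [5, 1, 0]
  [0, 5, 0]
  [0, 0, 5]
(up to reordering of blocks).

Per-block formulas:
  For a 1×1 block at λ = 5: exp(t · [5]) = [e^(5t)].
  For a 2×2 Jordan block J_2(5): exp(t · J_2(5)) = e^(5t)·(I + t·N), where N is the 2×2 nilpotent shift.

After assembling e^{tJ} and conjugating by P, we get:

e^{tA} =
  [2*t*exp(5*t) + exp(5*t), 4*t*exp(5*t), 6*t*exp(5*t)]
  [-t*exp(5*t), -2*t*exp(5*t) + exp(5*t), -3*t*exp(5*t)]
  [0, 0, exp(5*t)]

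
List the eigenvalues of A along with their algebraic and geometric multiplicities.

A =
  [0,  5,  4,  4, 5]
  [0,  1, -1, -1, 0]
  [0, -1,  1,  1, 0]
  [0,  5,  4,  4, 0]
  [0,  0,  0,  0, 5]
λ = 0: alg = 2, geom = 2; λ = 3: alg = 2, geom = 1; λ = 5: alg = 1, geom = 1

Step 1 — factor the characteristic polynomial to read off the algebraic multiplicities:
  χ_A(x) = x^2*(x - 5)*(x - 3)^2

Step 2 — compute geometric multiplicities via the rank-nullity identity g(λ) = n − rank(A − λI):
  rank(A − (0)·I) = 3, so dim ker(A − (0)·I) = n − 3 = 2
  rank(A − (3)·I) = 4, so dim ker(A − (3)·I) = n − 4 = 1
  rank(A − (5)·I) = 4, so dim ker(A − (5)·I) = n − 4 = 1

Summary:
  λ = 0: algebraic multiplicity = 2, geometric multiplicity = 2
  λ = 3: algebraic multiplicity = 2, geometric multiplicity = 1
  λ = 5: algebraic multiplicity = 1, geometric multiplicity = 1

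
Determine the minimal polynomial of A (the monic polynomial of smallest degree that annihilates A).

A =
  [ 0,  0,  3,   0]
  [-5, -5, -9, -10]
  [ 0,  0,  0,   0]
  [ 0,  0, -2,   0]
x^3 + 5*x^2

The characteristic polynomial is χ_A(x) = x^3*(x + 5), so the eigenvalues are known. The minimal polynomial is
  m_A(x) = Π_λ (x − λ)^{k_λ}
where k_λ is the size of the *largest* Jordan block for λ (equivalently, the smallest k with (A − λI)^k v = 0 for every generalised eigenvector v of λ).

  λ = -5: largest Jordan block has size 1, contributing (x + 5)
  λ = 0: largest Jordan block has size 2, contributing (x − 0)^2

So m_A(x) = x^2*(x + 5) = x^3 + 5*x^2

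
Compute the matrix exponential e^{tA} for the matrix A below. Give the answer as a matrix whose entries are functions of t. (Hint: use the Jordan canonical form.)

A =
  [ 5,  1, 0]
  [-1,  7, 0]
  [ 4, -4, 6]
e^{tA} =
  [-t*exp(6*t) + exp(6*t), t*exp(6*t), 0]
  [-t*exp(6*t), t*exp(6*t) + exp(6*t), 0]
  [4*t*exp(6*t), -4*t*exp(6*t), exp(6*t)]

Strategy: write A = P · J · P⁻¹ where J is a Jordan canonical form, so e^{tA} = P · e^{tJ} · P⁻¹, and e^{tJ} can be computed block-by-block.

A has Jordan form
J =
  [6, 1, 0]
  [0, 6, 0]
  [0, 0, 6]
(up to reordering of blocks).

Per-block formulas:
  For a 2×2 Jordan block J_2(6): exp(t · J_2(6)) = e^(6t)·(I + t·N), where N is the 2×2 nilpotent shift.
  For a 1×1 block at λ = 6: exp(t · [6]) = [e^(6t)].

After assembling e^{tJ} and conjugating by P, we get:

e^{tA} =
  [-t*exp(6*t) + exp(6*t), t*exp(6*t), 0]
  [-t*exp(6*t), t*exp(6*t) + exp(6*t), 0]
  [4*t*exp(6*t), -4*t*exp(6*t), exp(6*t)]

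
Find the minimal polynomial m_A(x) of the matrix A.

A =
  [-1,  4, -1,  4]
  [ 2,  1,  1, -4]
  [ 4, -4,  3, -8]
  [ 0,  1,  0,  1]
x^3 - 3*x^2 + 3*x - 1

The characteristic polynomial is χ_A(x) = (x - 1)^4, so the eigenvalues are known. The minimal polynomial is
  m_A(x) = Π_λ (x − λ)^{k_λ}
where k_λ is the size of the *largest* Jordan block for λ (equivalently, the smallest k with (A − λI)^k v = 0 for every generalised eigenvector v of λ).

  λ = 1: largest Jordan block has size 3, contributing (x − 1)^3

So m_A(x) = (x - 1)^3 = x^3 - 3*x^2 + 3*x - 1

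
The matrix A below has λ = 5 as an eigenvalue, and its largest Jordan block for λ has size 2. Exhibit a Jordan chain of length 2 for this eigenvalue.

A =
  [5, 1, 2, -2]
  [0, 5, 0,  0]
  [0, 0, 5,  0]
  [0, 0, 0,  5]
A Jordan chain for λ = 5 of length 2:
v_1 = (1, 0, 0, 0)ᵀ
v_2 = (0, 1, 0, 0)ᵀ

Let N = A − (5)·I. We want v_2 with N^2 v_2 = 0 but N^1 v_2 ≠ 0; then v_{j-1} := N · v_j for j = 2, …, 2.

Pick v_2 = (0, 1, 0, 0)ᵀ.
Then v_1 = N · v_2 = (1, 0, 0, 0)ᵀ.

Sanity check: (A − (5)·I) v_1 = (0, 0, 0, 0)ᵀ = 0. ✓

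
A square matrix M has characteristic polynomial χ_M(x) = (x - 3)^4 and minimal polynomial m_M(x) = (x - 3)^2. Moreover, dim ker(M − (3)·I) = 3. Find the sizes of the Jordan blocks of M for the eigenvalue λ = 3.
Block sizes for λ = 3: [2, 1, 1]

Step 1 — from the characteristic polynomial, algebraic multiplicity of λ = 3 is 4. From dim ker(M − (3)·I) = 3, there are exactly 3 Jordan blocks for λ = 3.
Step 2 — from the minimal polynomial, the factor (x − 3)^2 tells us the largest block for λ = 3 has size 2.
Step 3 — with total size 4, 3 blocks, and largest block 2, the block sizes (in nonincreasing order) are [2, 1, 1].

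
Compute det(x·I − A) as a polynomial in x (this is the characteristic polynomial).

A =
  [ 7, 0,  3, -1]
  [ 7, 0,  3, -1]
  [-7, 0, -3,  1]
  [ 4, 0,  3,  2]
x^4 - 6*x^3 + 9*x^2

Expanding det(x·I − A) (e.g. by cofactor expansion or by noting that A is similar to its Jordan form J, which has the same characteristic polynomial as A) gives
  χ_A(x) = x^4 - 6*x^3 + 9*x^2
which factors as x^2*(x - 3)^2. The eigenvalues (with algebraic multiplicities) are λ = 0 with multiplicity 2, λ = 3 with multiplicity 2.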